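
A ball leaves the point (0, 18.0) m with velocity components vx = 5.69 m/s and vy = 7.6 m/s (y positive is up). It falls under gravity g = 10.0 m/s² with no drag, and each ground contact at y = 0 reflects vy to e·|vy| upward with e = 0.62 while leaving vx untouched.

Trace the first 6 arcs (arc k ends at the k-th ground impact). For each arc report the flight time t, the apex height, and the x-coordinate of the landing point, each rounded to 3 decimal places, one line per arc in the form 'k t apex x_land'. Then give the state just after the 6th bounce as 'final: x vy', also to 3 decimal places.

1 2.804 20.888 15.954
2 2.534 8.029 30.375
3 1.571 3.086 39.316
4 0.974 1.186 44.860
5 0.604 0.456 48.297
6 0.375 0.175 50.428
final: 50.428 1.161

Arc 1: start y=18.000, vy=7.600 → t=2.804, apex=20.888, x_land=15.954, impact vy=-20.439
  bounce: vy ← 0.62·20.439 = 12.672
Arc 2: start y=0.000, vy=12.672 → t=2.534, apex=8.029, x_land=30.375, impact vy=-12.672
  bounce: vy ← 0.62·12.672 = 7.857
Arc 3: start y=0.000, vy=7.857 → t=1.571, apex=3.086, x_land=39.316, impact vy=-7.857
  bounce: vy ← 0.62·7.857 = 4.871
Arc 4: start y=0.000, vy=4.871 → t=0.974, apex=1.186, x_land=44.860, impact vy=-4.871
  bounce: vy ← 0.62·4.871 = 3.020
Arc 5: start y=0.000, vy=3.020 → t=0.604, apex=0.456, x_land=48.297, impact vy=-3.020
  bounce: vy ← 0.62·3.020 = 1.873
Arc 6: start y=0.000, vy=1.873 → t=0.375, apex=0.175, x_land=50.428, impact vy=-1.873
  bounce: vy ← 0.62·1.873 = 1.161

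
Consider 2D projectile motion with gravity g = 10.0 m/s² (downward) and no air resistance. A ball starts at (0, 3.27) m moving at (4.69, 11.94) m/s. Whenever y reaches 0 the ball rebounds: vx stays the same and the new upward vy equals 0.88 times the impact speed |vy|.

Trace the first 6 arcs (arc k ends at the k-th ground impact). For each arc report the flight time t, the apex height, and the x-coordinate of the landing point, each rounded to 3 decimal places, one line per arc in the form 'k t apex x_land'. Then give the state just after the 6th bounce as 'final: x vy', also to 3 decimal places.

Arc 1: start y=3.270, vy=11.940 → t=2.636, apex=10.398, x_land=12.363, impact vy=-14.421
  bounce: vy ← 0.88·14.421 = 12.690
Arc 2: start y=0.000, vy=12.690 → t=2.538, apex=8.052, x_land=24.267, impact vy=-12.690
  bounce: vy ← 0.88·12.690 = 11.168
Arc 3: start y=0.000, vy=11.168 → t=2.234, apex=6.236, x_land=34.742, impact vy=-11.168
  bounce: vy ← 0.88·11.168 = 9.827
Arc 4: start y=0.000, vy=9.827 → t=1.965, apex=4.829, x_land=43.960, impact vy=-9.827
  bounce: vy ← 0.88·9.827 = 8.648
Arc 5: start y=0.000, vy=8.648 → t=1.730, apex=3.740, x_land=52.072, impact vy=-8.648
  bounce: vy ← 0.88·8.648 = 7.610
Arc 6: start y=0.000, vy=7.610 → t=1.522, apex=2.896, x_land=59.211, impact vy=-7.610
  bounce: vy ← 0.88·7.610 = 6.697

1 2.636 10.398 12.363
2 2.538 8.052 24.267
3 2.234 6.236 34.742
4 1.965 4.829 43.960
5 1.730 3.740 52.072
6 1.522 2.896 59.211
final: 59.211 6.697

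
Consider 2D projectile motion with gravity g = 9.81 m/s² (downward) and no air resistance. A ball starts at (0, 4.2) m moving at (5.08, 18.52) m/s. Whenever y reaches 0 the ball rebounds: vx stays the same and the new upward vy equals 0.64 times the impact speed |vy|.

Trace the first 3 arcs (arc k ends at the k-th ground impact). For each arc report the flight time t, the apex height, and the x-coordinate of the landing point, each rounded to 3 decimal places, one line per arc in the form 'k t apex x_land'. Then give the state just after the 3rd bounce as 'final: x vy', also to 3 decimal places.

1 3.990 21.682 20.271
2 2.691 8.881 33.942
3 1.722 3.638 42.691
final: 42.691 5.407

Arc 1: start y=4.200, vy=18.520 → t=3.990, apex=21.682, x_land=20.271, impact vy=-20.625
  bounce: vy ← 0.64·20.625 = 13.200
Arc 2: start y=0.000, vy=13.200 → t=2.691, apex=8.881, x_land=33.942, impact vy=-13.200
  bounce: vy ← 0.64·13.200 = 8.448
Arc 3: start y=0.000, vy=8.448 → t=1.722, apex=3.638, x_land=42.691, impact vy=-8.448
  bounce: vy ← 0.64·8.448 = 5.407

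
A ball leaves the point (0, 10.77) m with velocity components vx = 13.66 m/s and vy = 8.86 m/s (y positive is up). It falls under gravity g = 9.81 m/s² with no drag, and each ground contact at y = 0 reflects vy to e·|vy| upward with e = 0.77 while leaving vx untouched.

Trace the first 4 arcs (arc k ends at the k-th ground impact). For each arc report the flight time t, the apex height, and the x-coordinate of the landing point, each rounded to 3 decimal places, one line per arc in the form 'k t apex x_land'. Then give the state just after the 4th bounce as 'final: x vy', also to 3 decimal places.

1 2.639 14.771 36.042
2 2.672 8.758 72.547
3 2.058 5.192 100.656
4 1.584 3.079 122.301
final: 122.301 5.984

Arc 1: start y=10.770, vy=8.860 → t=2.639, apex=14.771, x_land=36.042, impact vy=-17.024
  bounce: vy ← 0.77·17.024 = 13.108
Arc 2: start y=0.000, vy=13.108 → t=2.672, apex=8.758, x_land=72.547, impact vy=-13.108
  bounce: vy ← 0.77·13.108 = 10.093
Arc 3: start y=0.000, vy=10.093 → t=2.058, apex=5.192, x_land=100.656, impact vy=-10.093
  bounce: vy ← 0.77·10.093 = 7.772
Arc 4: start y=0.000, vy=7.772 → t=1.584, apex=3.079, x_land=122.301, impact vy=-7.772
  bounce: vy ← 0.77·7.772 = 5.984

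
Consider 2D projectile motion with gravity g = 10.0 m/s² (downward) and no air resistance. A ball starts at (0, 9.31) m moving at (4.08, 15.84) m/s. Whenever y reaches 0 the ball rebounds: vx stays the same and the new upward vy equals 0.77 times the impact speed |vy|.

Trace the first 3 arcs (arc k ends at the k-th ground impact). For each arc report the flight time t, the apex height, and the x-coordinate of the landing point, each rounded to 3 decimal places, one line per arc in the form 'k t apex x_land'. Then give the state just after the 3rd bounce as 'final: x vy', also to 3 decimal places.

Arc 1: start y=9.310, vy=15.840 → t=3.675, apex=21.855, x_land=14.993, impact vy=-20.907
  bounce: vy ← 0.77·20.907 = 16.098
Arc 2: start y=0.000, vy=16.098 → t=3.220, apex=12.958, x_land=28.129, impact vy=-16.098
  bounce: vy ← 0.77·16.098 = 12.396
Arc 3: start y=0.000, vy=12.396 → t=2.479, apex=7.683, x_land=38.244, impact vy=-12.396
  bounce: vy ← 0.77·12.396 = 9.545

1 3.675 21.855 14.993
2 3.220 12.958 28.129
3 2.479 7.683 38.244
final: 38.244 9.545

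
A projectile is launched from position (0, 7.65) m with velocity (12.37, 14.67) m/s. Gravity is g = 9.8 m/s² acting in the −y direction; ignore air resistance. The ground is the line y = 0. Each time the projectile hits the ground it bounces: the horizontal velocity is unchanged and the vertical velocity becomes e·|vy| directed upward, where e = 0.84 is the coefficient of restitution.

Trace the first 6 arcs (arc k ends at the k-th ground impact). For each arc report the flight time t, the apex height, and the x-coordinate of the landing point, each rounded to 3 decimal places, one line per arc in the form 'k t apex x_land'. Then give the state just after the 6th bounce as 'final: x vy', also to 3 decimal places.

1 3.447 18.630 42.637
2 3.276 13.145 83.159
3 2.752 9.275 117.197
4 2.311 6.545 145.789
5 1.942 4.618 169.807
6 1.631 3.258 189.981
final: 189.981 6.713

Arc 1: start y=7.650, vy=14.670 → t=3.447, apex=18.630, x_land=42.637, impact vy=-19.109
  bounce: vy ← 0.84·19.109 = 16.051
Arc 2: start y=0.000, vy=16.051 → t=3.276, apex=13.145, x_land=83.159, impact vy=-16.051
  bounce: vy ← 0.84·16.051 = 13.483
Arc 3: start y=0.000, vy=13.483 → t=2.752, apex=9.275, x_land=117.197, impact vy=-13.483
  bounce: vy ← 0.84·13.483 = 11.326
Arc 4: start y=0.000, vy=11.326 → t=2.311, apex=6.545, x_land=145.789, impact vy=-11.326
  bounce: vy ← 0.84·11.326 = 9.514
Arc 5: start y=0.000, vy=9.514 → t=1.942, apex=4.618, x_land=169.807, impact vy=-9.514
  bounce: vy ← 0.84·9.514 = 7.992
Arc 6: start y=0.000, vy=7.992 → t=1.631, apex=3.258, x_land=189.981, impact vy=-7.992
  bounce: vy ← 0.84·7.992 = 6.713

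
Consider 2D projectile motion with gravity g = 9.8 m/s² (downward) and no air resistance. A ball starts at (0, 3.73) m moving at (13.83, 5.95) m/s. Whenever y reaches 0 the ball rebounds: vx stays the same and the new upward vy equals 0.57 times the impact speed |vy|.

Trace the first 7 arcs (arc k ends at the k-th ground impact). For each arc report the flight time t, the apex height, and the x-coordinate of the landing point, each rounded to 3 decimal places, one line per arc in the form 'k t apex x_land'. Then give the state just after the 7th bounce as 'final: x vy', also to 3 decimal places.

1 1.670 5.536 23.097
2 1.212 1.799 39.856
3 0.691 0.584 49.408
4 0.394 0.190 54.853
5 0.224 0.062 57.957
6 0.128 0.020 59.726
7 0.073 0.007 60.734
final: 60.734 0.204

Arc 1: start y=3.730, vy=5.950 → t=1.670, apex=5.536, x_land=23.097, impact vy=-10.417
  bounce: vy ← 0.57·10.417 = 5.938
Arc 2: start y=0.000, vy=5.938 → t=1.212, apex=1.799, x_land=39.856, impact vy=-5.938
  bounce: vy ← 0.57·5.938 = 3.384
Arc 3: start y=0.000, vy=3.384 → t=0.691, apex=0.584, x_land=49.408, impact vy=-3.384
  bounce: vy ← 0.57·3.384 = 1.929
Arc 4: start y=0.000, vy=1.929 → t=0.394, apex=0.190, x_land=54.853, impact vy=-1.929
  bounce: vy ← 0.57·1.929 = 1.100
Arc 5: start y=0.000, vy=1.100 → t=0.224, apex=0.062, x_land=57.957, impact vy=-1.100
  bounce: vy ← 0.57·1.100 = 0.627
Arc 6: start y=0.000, vy=0.627 → t=0.128, apex=0.020, x_land=59.726, impact vy=-0.627
  bounce: vy ← 0.57·0.627 = 0.357
Arc 7: start y=0.000, vy=0.357 → t=0.073, apex=0.007, x_land=60.734, impact vy=-0.357
  bounce: vy ← 0.57·0.357 = 0.204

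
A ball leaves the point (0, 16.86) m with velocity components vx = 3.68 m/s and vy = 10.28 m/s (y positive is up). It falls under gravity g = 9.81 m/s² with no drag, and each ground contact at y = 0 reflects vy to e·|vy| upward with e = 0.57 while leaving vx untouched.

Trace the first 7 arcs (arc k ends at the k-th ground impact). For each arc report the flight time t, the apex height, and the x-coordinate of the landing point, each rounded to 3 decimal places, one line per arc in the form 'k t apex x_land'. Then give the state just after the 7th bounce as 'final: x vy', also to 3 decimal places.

1 3.178 22.246 11.693
2 2.428 7.228 20.628
3 1.384 2.348 25.720
4 0.789 0.763 28.623
5 0.450 0.248 30.278
6 0.256 0.081 31.221
7 0.146 0.026 31.758
final: 31.758 0.408

Arc 1: start y=16.860, vy=10.280 → t=3.178, apex=22.246, x_land=11.693, impact vy=-20.892
  bounce: vy ← 0.57·20.892 = 11.908
Arc 2: start y=0.000, vy=11.908 → t=2.428, apex=7.228, x_land=20.628, impact vy=-11.908
  bounce: vy ← 0.57·11.908 = 6.788
Arc 3: start y=0.000, vy=6.788 → t=1.384, apex=2.348, x_land=25.720, impact vy=-6.788
  bounce: vy ← 0.57·6.788 = 3.869
Arc 4: start y=0.000, vy=3.869 → t=0.789, apex=0.763, x_land=28.623, impact vy=-3.869
  bounce: vy ← 0.57·3.869 = 2.205
Arc 5: start y=0.000, vy=2.205 → t=0.450, apex=0.248, x_land=30.278, impact vy=-2.205
  bounce: vy ← 0.57·2.205 = 1.257
Arc 6: start y=0.000, vy=1.257 → t=0.256, apex=0.081, x_land=31.221, impact vy=-1.257
  bounce: vy ← 0.57·1.257 = 0.717
Arc 7: start y=0.000, vy=0.717 → t=0.146, apex=0.026, x_land=31.758, impact vy=-0.717
  bounce: vy ← 0.57·0.717 = 0.408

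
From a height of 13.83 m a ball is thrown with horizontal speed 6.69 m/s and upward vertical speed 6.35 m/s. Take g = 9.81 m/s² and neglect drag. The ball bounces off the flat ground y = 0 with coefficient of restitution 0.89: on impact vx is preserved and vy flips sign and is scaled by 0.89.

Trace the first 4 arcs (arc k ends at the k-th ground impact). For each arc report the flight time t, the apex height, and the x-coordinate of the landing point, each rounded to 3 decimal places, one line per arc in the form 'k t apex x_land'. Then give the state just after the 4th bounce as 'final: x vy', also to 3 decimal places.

1 2.447 15.885 16.370
2 3.203 12.583 37.800
3 2.851 9.967 56.873
4 2.537 7.895 73.847
final: 73.847 11.077

Arc 1: start y=13.830, vy=6.350 → t=2.447, apex=15.885, x_land=16.370, impact vy=-17.654
  bounce: vy ← 0.89·17.654 = 15.712
Arc 2: start y=0.000, vy=15.712 → t=3.203, apex=12.583, x_land=37.800, impact vy=-15.712
  bounce: vy ← 0.89·15.712 = 13.984
Arc 3: start y=0.000, vy=13.984 → t=2.851, apex=9.967, x_land=56.873, impact vy=-13.984
  bounce: vy ← 0.89·13.984 = 12.446
Arc 4: start y=0.000, vy=12.446 → t=2.537, apex=7.895, x_land=73.847, impact vy=-12.446
  bounce: vy ← 0.89·12.446 = 11.077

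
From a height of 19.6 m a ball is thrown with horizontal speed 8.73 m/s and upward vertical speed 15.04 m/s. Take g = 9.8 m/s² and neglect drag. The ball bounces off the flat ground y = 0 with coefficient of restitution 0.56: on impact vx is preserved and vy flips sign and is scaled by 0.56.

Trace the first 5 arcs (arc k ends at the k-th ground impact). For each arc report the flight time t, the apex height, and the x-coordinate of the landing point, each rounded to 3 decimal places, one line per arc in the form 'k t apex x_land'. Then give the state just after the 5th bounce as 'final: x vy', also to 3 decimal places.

Arc 1: start y=19.600, vy=15.040 → t=4.056, apex=31.141, x_land=35.406, impact vy=-24.705
  bounce: vy ← 0.56·24.705 = 13.835
Arc 2: start y=0.000, vy=13.835 → t=2.823, apex=9.766, x_land=60.055, impact vy=-13.835
  bounce: vy ← 0.56·13.835 = 7.748
Arc 3: start y=0.000, vy=7.748 → t=1.581, apex=3.063, x_land=73.858, impact vy=-7.748
  bounce: vy ← 0.56·7.748 = 4.339
Arc 4: start y=0.000, vy=4.339 → t=0.885, apex=0.960, x_land=81.588, impact vy=-4.339
  bounce: vy ← 0.56·4.339 = 2.430
Arc 5: start y=0.000, vy=2.430 → t=0.496, apex=0.301, x_land=85.917, impact vy=-2.430
  bounce: vy ← 0.56·2.430 = 1.361

1 4.056 31.141 35.406
2 2.823 9.766 60.055
3 1.581 3.063 73.858
4 0.885 0.960 81.588
5 0.496 0.301 85.917
final: 85.917 1.361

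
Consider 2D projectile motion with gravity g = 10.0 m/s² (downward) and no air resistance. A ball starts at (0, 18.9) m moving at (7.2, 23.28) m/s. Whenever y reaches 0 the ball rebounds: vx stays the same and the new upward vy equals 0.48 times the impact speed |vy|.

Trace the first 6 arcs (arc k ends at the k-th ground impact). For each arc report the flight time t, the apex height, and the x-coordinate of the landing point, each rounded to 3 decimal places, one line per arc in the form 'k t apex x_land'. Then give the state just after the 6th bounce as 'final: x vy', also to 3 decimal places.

1 5.361 45.998 38.600
2 2.912 10.598 59.564
3 1.398 2.442 69.627
4 0.671 0.563 74.458
5 0.322 0.130 76.776
6 0.155 0.030 77.889
final: 77.889 0.371

Arc 1: start y=18.900, vy=23.280 → t=5.361, apex=45.998, x_land=38.600, impact vy=-30.331
  bounce: vy ← 0.48·30.331 = 14.559
Arc 2: start y=0.000, vy=14.559 → t=2.912, apex=10.598, x_land=59.564, impact vy=-14.559
  bounce: vy ← 0.48·14.559 = 6.988
Arc 3: start y=0.000, vy=6.988 → t=1.398, apex=2.442, x_land=69.627, impact vy=-6.988
  bounce: vy ← 0.48·6.988 = 3.354
Arc 4: start y=0.000, vy=3.354 → t=0.671, apex=0.563, x_land=74.458, impact vy=-3.354
  bounce: vy ← 0.48·3.354 = 1.610
Arc 5: start y=0.000, vy=1.610 → t=0.322, apex=0.130, x_land=76.776, impact vy=-1.610
  bounce: vy ← 0.48·1.610 = 0.773
Arc 6: start y=0.000, vy=0.773 → t=0.155, apex=0.030, x_land=77.889, impact vy=-0.773
  bounce: vy ← 0.48·0.773 = 0.371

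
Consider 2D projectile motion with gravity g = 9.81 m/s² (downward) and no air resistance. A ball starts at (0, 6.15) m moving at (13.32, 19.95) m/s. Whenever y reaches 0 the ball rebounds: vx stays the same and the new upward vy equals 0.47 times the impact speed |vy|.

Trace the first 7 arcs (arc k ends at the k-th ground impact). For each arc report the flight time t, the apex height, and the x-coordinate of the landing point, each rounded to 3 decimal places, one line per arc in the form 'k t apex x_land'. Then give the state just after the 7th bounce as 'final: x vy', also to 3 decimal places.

Arc 1: start y=6.150, vy=19.950 → t=4.355, apex=26.436, x_land=58.011, impact vy=-22.774
  bounce: vy ← 0.47·22.774 = 10.704
Arc 2: start y=0.000, vy=10.704 → t=2.182, apex=5.840, x_land=87.078, impact vy=-10.704
  bounce: vy ← 0.47·10.704 = 5.031
Arc 3: start y=0.000, vy=5.031 → t=1.026, apex=1.290, x_land=100.740, impact vy=-5.031
  bounce: vy ← 0.47·5.031 = 2.364
Arc 4: start y=0.000, vy=2.364 → t=0.482, apex=0.285, x_land=107.161, impact vy=-2.364
  bounce: vy ← 0.47·2.364 = 1.111
Arc 5: start y=0.000, vy=1.111 → t=0.227, apex=0.063, x_land=110.179, impact vy=-1.111
  bounce: vy ← 0.47·1.111 = 0.522
Arc 6: start y=0.000, vy=0.522 → t=0.106, apex=0.014, x_land=111.597, impact vy=-0.522
  bounce: vy ← 0.47·0.522 = 0.245
Arc 7: start y=0.000, vy=0.245 → t=0.050, apex=0.003, x_land=112.264, impact vy=-0.245
  bounce: vy ← 0.47·0.245 = 0.115

1 4.355 26.436 58.011
2 2.182 5.840 87.078
3 1.026 1.290 100.740
4 0.482 0.285 107.161
5 0.227 0.063 110.179
6 0.106 0.014 111.597
7 0.050 0.003 112.264
final: 112.264 0.115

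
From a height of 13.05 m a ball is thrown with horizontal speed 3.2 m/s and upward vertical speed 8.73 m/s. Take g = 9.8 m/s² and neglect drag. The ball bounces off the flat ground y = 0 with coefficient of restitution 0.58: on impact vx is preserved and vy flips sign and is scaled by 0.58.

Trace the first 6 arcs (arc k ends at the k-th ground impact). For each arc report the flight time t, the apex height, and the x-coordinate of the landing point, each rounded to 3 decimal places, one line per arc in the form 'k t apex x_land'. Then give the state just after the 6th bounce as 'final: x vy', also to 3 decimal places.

Arc 1: start y=13.050, vy=8.730 → t=2.750, apex=16.938, x_land=8.800, impact vy=-18.221
  bounce: vy ← 0.58·18.221 = 10.568
Arc 2: start y=0.000, vy=10.568 → t=2.157, apex=5.698, x_land=15.702, impact vy=-10.568
  bounce: vy ← 0.58·10.568 = 6.129
Arc 3: start y=0.000, vy=6.129 → t=1.251, apex=1.917, x_land=19.705, impact vy=-6.129
  bounce: vy ← 0.58·6.129 = 3.555
Arc 4: start y=0.000, vy=3.555 → t=0.726, apex=0.645, x_land=22.026, impact vy=-3.555
  bounce: vy ← 0.58·3.555 = 2.062
Arc 5: start y=0.000, vy=2.062 → t=0.421, apex=0.217, x_land=23.373, impact vy=-2.062
  bounce: vy ← 0.58·2.062 = 1.196
Arc 6: start y=0.000, vy=1.196 → t=0.244, apex=0.073, x_land=24.154, impact vy=-1.196
  bounce: vy ← 0.58·1.196 = 0.694

1 2.750 16.938 8.800
2 2.157 5.698 15.702
3 1.251 1.917 19.705
4 0.726 0.645 22.026
5 0.421 0.217 23.373
6 0.244 0.073 24.154
final: 24.154 0.694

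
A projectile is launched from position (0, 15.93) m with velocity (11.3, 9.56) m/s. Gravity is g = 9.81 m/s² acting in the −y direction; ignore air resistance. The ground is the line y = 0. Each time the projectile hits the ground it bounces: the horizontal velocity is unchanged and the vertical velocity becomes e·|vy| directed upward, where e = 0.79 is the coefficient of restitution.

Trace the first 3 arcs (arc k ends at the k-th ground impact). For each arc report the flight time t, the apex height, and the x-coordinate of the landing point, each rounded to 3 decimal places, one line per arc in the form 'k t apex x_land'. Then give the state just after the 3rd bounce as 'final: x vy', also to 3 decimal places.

Arc 1: start y=15.930, vy=9.560 → t=3.023, apex=20.588, x_land=34.163, impact vy=-20.098
  bounce: vy ← 0.79·20.098 = 15.878
Arc 2: start y=0.000, vy=15.878 → t=3.237, apex=12.849, x_land=70.741, impact vy=-15.878
  bounce: vy ← 0.79·15.878 = 12.543
Arc 3: start y=0.000, vy=12.543 → t=2.557, apex=8.019, x_land=99.638, impact vy=-12.543
  bounce: vy ← 0.79·12.543 = 9.909

1 3.023 20.588 34.163
2 3.237 12.849 70.741
3 2.557 8.019 99.638
final: 99.638 9.909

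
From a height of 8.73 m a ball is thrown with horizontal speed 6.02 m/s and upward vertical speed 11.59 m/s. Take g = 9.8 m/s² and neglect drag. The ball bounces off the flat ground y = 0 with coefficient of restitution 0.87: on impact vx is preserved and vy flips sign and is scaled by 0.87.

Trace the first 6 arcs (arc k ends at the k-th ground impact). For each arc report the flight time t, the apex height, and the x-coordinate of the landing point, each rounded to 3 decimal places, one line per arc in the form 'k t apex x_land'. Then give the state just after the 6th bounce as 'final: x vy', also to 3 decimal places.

Arc 1: start y=8.730, vy=11.590 → t=2.966, apex=15.583, x_land=17.855, impact vy=-17.477
  bounce: vy ← 0.87·17.477 = 15.205
Arc 2: start y=0.000, vy=15.205 → t=3.103, apex=11.795, x_land=36.535, impact vy=-15.205
  bounce: vy ← 0.87·15.205 = 13.228
Arc 3: start y=0.000, vy=13.228 → t=2.700, apex=8.928, x_land=52.787, impact vy=-13.228
  bounce: vy ← 0.87·13.228 = 11.508
Arc 4: start y=0.000, vy=11.508 → t=2.349, apex=6.757, x_land=66.926, impact vy=-11.508
  bounce: vy ← 0.87·11.508 = 10.012
Arc 5: start y=0.000, vy=10.012 → t=2.043, apex=5.115, x_land=79.227, impact vy=-10.012
  bounce: vy ← 0.87·10.012 = 8.711
Arc 6: start y=0.000, vy=8.711 → t=1.778, apex=3.871, x_land=89.929, impact vy=-8.711
  bounce: vy ← 0.87·8.711 = 7.578

1 2.966 15.583 17.855
2 3.103 11.795 36.535
3 2.700 8.928 52.787
4 2.349 6.757 66.926
5 2.043 5.115 79.227
6 1.778 3.871 89.929
final: 89.929 7.578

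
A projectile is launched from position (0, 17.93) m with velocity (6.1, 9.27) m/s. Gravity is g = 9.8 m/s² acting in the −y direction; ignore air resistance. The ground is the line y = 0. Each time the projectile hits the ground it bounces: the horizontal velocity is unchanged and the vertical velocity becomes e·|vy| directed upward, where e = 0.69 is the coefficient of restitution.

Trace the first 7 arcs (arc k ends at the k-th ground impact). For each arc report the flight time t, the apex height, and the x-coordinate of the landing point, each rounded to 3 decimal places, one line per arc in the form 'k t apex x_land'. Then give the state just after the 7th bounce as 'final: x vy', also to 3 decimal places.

Arc 1: start y=17.930, vy=9.270 → t=3.080, apex=22.314, x_land=18.787, impact vy=-20.913
  bounce: vy ← 0.69·20.913 = 14.430
Arc 2: start y=0.000, vy=14.430 → t=2.945, apex=10.624, x_land=36.751, impact vy=-14.430
  bounce: vy ← 0.69·14.430 = 9.957
Arc 3: start y=0.000, vy=9.957 → t=2.032, apex=5.058, x_land=49.147, impact vy=-9.957
  bounce: vy ← 0.69·9.957 = 6.870
Arc 4: start y=0.000, vy=6.870 → t=1.402, apex=2.408, x_land=57.699, impact vy=-6.870
  bounce: vy ← 0.69·6.870 = 4.740
Arc 5: start y=0.000, vy=4.740 → t=0.967, apex=1.147, x_land=63.601, impact vy=-4.740
  bounce: vy ← 0.69·4.740 = 3.271
Arc 6: start y=0.000, vy=3.271 → t=0.668, apex=0.546, x_land=67.673, impact vy=-3.271
  bounce: vy ← 0.69·3.271 = 2.257
Arc 7: start y=0.000, vy=2.257 → t=0.461, apex=0.260, x_land=70.482, impact vy=-2.257
  bounce: vy ← 0.69·2.257 = 1.557

1 3.080 22.314 18.787
2 2.945 10.624 36.751
3 2.032 5.058 49.147
4 1.402 2.408 57.699
5 0.967 1.147 63.601
6 0.668 0.546 67.673
7 0.461 0.260 70.482
final: 70.482 1.557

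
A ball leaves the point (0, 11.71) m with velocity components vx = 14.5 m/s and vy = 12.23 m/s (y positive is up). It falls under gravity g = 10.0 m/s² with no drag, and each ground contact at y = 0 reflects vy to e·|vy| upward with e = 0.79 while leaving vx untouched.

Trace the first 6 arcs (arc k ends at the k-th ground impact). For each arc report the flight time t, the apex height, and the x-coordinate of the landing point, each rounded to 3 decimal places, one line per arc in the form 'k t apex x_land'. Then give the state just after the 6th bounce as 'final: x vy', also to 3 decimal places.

Arc 1: start y=11.710, vy=12.230 → t=3.182, apex=19.189, x_land=46.139, impact vy=-19.590
  bounce: vy ← 0.79·19.590 = 15.476
Arc 2: start y=0.000, vy=15.476 → t=3.095, apex=11.976, x_land=91.020, impact vy=-15.476
  bounce: vy ← 0.79·15.476 = 12.226
Arc 3: start y=0.000, vy=12.226 → t=2.445, apex=7.474, x_land=126.476, impact vy=-12.226
  bounce: vy ← 0.79·12.226 = 9.659
Arc 4: start y=0.000, vy=9.659 → t=1.932, apex=4.665, x_land=154.486, impact vy=-9.659
  bounce: vy ← 0.79·9.659 = 7.630
Arc 5: start y=0.000, vy=7.630 → t=1.526, apex=2.911, x_land=176.614, impact vy=-7.630
  bounce: vy ← 0.79·7.630 = 6.028
Arc 6: start y=0.000, vy=6.028 → t=1.206, apex=1.817, x_land=194.096, impact vy=-6.028
  bounce: vy ← 0.79·6.028 = 4.762

1 3.182 19.189 46.139
2 3.095 11.976 91.020
3 2.445 7.474 126.476
4 1.932 4.665 154.486
5 1.526 2.911 176.614
6 1.206 1.817 194.096
final: 194.096 4.762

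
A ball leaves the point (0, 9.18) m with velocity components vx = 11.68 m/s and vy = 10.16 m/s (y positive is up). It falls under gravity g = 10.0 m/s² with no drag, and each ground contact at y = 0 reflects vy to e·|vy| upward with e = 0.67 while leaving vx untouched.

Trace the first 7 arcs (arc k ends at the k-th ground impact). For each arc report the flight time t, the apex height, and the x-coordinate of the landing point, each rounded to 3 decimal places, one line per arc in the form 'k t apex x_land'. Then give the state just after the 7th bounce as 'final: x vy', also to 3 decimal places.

Arc 1: start y=9.180, vy=10.160 → t=2.710, apex=14.341, x_land=31.648, impact vy=-16.936
  bounce: vy ← 0.67·16.936 = 11.347
Arc 2: start y=0.000, vy=11.347 → t=2.269, apex=6.438, x_land=58.155, impact vy=-11.347
  bounce: vy ← 0.67·11.347 = 7.603
Arc 3: start y=0.000, vy=7.603 → t=1.521, apex=2.890, x_land=75.914, impact vy=-7.603
  bounce: vy ← 0.67·7.603 = 5.094
Arc 4: start y=0.000, vy=5.094 → t=1.019, apex=1.297, x_land=87.813, impact vy=-5.094
  bounce: vy ← 0.67·5.094 = 3.413
Arc 5: start y=0.000, vy=3.413 → t=0.683, apex=0.582, x_land=95.785, impact vy=-3.413
  bounce: vy ← 0.67·3.413 = 2.287
Arc 6: start y=0.000, vy=2.287 → t=0.457, apex=0.261, x_land=101.127, impact vy=-2.287
  bounce: vy ← 0.67·2.287 = 1.532
Arc 7: start y=0.000, vy=1.532 → t=0.306, apex=0.117, x_land=104.706, impact vy=-1.532
  bounce: vy ← 0.67·1.532 = 1.026

1 2.710 14.341 31.648
2 2.269 6.438 58.155
3 1.521 2.890 75.914
4 1.019 1.297 87.813
5 0.683 0.582 95.785
6 0.457 0.261 101.127
7 0.306 0.117 104.706
final: 104.706 1.026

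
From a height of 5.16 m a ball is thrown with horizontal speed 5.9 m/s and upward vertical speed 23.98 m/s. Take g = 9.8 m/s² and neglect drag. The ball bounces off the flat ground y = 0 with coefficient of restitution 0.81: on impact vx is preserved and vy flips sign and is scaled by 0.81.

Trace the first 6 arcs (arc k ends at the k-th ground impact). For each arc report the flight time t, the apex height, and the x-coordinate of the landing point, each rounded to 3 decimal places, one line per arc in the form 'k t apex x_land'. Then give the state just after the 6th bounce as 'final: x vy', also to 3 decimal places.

1 5.100 34.499 30.092
2 4.299 22.635 55.453
3 3.482 14.851 75.996
4 2.820 9.743 92.635
5 2.284 6.393 106.113
6 1.850 4.194 117.031
final: 117.031 7.344

Arc 1: start y=5.160, vy=23.980 → t=5.100, apex=34.499, x_land=30.092, impact vy=-26.003
  bounce: vy ← 0.81·26.003 = 21.063
Arc 2: start y=0.000, vy=21.063 → t=4.299, apex=22.635, x_land=55.453, impact vy=-21.063
  bounce: vy ← 0.81·21.063 = 17.061
Arc 3: start y=0.000, vy=17.061 → t=3.482, apex=14.851, x_land=75.996, impact vy=-17.061
  bounce: vy ← 0.81·17.061 = 13.819
Arc 4: start y=0.000, vy=13.819 → t=2.820, apex=9.743, x_land=92.635, impact vy=-13.819
  bounce: vy ← 0.81·13.819 = 11.194
Arc 5: start y=0.000, vy=11.194 → t=2.284, apex=6.393, x_land=106.113, impact vy=-11.194
  bounce: vy ← 0.81·11.194 = 9.067
Arc 6: start y=0.000, vy=9.067 → t=1.850, apex=4.194, x_land=117.031, impact vy=-9.067
  bounce: vy ← 0.81·9.067 = 7.344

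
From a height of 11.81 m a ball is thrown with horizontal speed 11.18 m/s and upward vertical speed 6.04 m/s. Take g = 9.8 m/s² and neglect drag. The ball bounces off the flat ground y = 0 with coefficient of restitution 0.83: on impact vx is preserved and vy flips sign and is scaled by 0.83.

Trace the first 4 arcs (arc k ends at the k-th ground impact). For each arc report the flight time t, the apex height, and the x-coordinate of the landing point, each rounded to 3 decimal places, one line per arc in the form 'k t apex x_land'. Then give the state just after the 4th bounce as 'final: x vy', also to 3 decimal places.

Arc 1: start y=11.810, vy=6.040 → t=2.287, apex=13.671, x_land=25.565, impact vy=-16.369
  bounce: vy ← 0.83·16.369 = 13.587
Arc 2: start y=0.000, vy=13.587 → t=2.773, apex=9.418, x_land=56.565, impact vy=-13.587
  bounce: vy ← 0.83·13.587 = 11.277
Arc 3: start y=0.000, vy=11.277 → t=2.301, apex=6.488, x_land=82.294, impact vy=-11.277
  bounce: vy ← 0.83·11.277 = 9.360
Arc 4: start y=0.000, vy=9.360 → t=1.910, apex=4.470, x_land=103.650, impact vy=-9.360
  bounce: vy ← 0.83·9.360 = 7.769

1 2.287 13.671 25.565
2 2.773 9.418 56.565
3 2.301 6.488 82.294
4 1.910 4.470 103.650
final: 103.650 7.769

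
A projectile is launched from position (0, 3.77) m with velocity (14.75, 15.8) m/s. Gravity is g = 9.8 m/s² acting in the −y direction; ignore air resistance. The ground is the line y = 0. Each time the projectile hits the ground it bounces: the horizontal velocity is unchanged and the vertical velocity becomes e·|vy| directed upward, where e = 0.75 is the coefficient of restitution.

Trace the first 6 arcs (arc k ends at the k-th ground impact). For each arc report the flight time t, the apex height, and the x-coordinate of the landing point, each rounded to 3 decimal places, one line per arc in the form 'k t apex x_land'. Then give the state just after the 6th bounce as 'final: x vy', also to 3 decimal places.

Arc 1: start y=3.770, vy=15.800 → t=3.448, apex=16.507, x_land=50.853, impact vy=-17.987
  bounce: vy ← 0.75·17.987 = 13.490
Arc 2: start y=0.000, vy=13.490 → t=2.753, apex=9.285, x_land=91.461, impact vy=-13.490
  bounce: vy ← 0.75·13.490 = 10.118
Arc 3: start y=0.000, vy=10.118 → t=2.065, apex=5.223, x_land=121.918, impact vy=-10.118
  bounce: vy ← 0.75·10.118 = 7.588
Arc 4: start y=0.000, vy=7.588 → t=1.549, apex=2.938, x_land=144.760, impact vy=-7.588
  bounce: vy ← 0.75·7.588 = 5.691
Arc 5: start y=0.000, vy=5.691 → t=1.161, apex=1.653, x_land=161.891, impact vy=-5.691
  bounce: vy ← 0.75·5.691 = 4.268
Arc 6: start y=0.000, vy=4.268 → t=0.871, apex=0.930, x_land=174.740, impact vy=-4.268
  bounce: vy ← 0.75·4.268 = 3.201

1 3.448 16.507 50.853
2 2.753 9.285 91.461
3 2.065 5.223 121.918
4 1.549 2.938 144.760
5 1.161 1.653 161.891
6 0.871 0.930 174.740
final: 174.740 3.201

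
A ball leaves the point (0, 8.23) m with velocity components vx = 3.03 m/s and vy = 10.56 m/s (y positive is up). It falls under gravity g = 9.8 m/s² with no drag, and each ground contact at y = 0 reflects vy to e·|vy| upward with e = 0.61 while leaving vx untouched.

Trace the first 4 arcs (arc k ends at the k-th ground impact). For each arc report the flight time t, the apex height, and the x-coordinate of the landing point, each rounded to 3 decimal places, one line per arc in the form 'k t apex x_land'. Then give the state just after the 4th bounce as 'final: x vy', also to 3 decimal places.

Arc 1: start y=8.230, vy=10.560 → t=2.763, apex=13.919, x_land=8.372, impact vy=-16.517
  bounce: vy ← 0.61·16.517 = 10.076
Arc 2: start y=0.000, vy=10.076 → t=2.056, apex=5.179, x_land=14.602, impact vy=-10.076
  bounce: vy ← 0.61·10.076 = 6.146
Arc 3: start y=0.000, vy=6.146 → t=1.254, apex=1.927, x_land=18.403, impact vy=-6.146
  bounce: vy ← 0.61·6.146 = 3.749
Arc 4: start y=0.000, vy=3.749 → t=0.765, apex=0.717, x_land=20.721, impact vy=-3.749
  bounce: vy ← 0.61·3.749 = 2.287

1 2.763 13.919 8.372
2 2.056 5.179 14.602
3 1.254 1.927 18.403
4 0.765 0.717 20.721
final: 20.721 2.287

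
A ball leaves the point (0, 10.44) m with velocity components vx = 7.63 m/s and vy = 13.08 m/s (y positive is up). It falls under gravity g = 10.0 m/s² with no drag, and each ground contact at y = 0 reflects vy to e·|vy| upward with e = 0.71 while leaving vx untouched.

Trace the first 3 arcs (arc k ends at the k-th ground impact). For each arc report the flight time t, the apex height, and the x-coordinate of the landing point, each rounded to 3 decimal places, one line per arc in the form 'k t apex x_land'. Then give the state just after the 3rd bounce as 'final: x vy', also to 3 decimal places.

1 3.257 18.994 24.851
2 2.768 9.575 45.969
3 1.965 4.827 60.962
final: 60.962 6.976

Arc 1: start y=10.440, vy=13.080 → t=3.257, apex=18.994, x_land=24.851, impact vy=-19.491
  bounce: vy ← 0.71·19.491 = 13.838
Arc 2: start y=0.000, vy=13.838 → t=2.768, apex=9.575, x_land=45.969, impact vy=-13.838
  bounce: vy ← 0.71·13.838 = 9.825
Arc 3: start y=0.000, vy=9.825 → t=1.965, apex=4.827, x_land=60.962, impact vy=-9.825
  bounce: vy ← 0.71·9.825 = 6.976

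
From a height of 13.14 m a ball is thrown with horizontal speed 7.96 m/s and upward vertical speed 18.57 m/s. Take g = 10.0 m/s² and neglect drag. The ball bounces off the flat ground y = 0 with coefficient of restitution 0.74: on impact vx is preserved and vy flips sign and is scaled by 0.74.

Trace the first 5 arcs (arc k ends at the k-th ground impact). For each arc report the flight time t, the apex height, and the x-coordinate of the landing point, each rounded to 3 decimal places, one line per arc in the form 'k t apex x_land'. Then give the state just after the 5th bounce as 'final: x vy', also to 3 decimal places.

1 4.322 30.382 34.403
2 3.648 16.637 63.444
3 2.700 9.111 84.933
4 1.998 4.989 100.836
5 1.478 2.732 112.604
final: 112.604 5.470

Arc 1: start y=13.140, vy=18.570 → t=4.322, apex=30.382, x_land=34.403, impact vy=-24.650
  bounce: vy ← 0.74·24.650 = 18.241
Arc 2: start y=0.000, vy=18.241 → t=3.648, apex=16.637, x_land=63.444, impact vy=-18.241
  bounce: vy ← 0.74·18.241 = 13.499
Arc 3: start y=0.000, vy=13.499 → t=2.700, apex=9.111, x_land=84.933, impact vy=-13.499
  bounce: vy ← 0.74·13.499 = 9.989
Arc 4: start y=0.000, vy=9.989 → t=1.998, apex=4.989, x_land=100.836, impact vy=-9.989
  bounce: vy ← 0.74·9.989 = 7.392
Arc 5: start y=0.000, vy=7.392 → t=1.478, apex=2.732, x_land=112.604, impact vy=-7.392
  bounce: vy ← 0.74·7.392 = 5.470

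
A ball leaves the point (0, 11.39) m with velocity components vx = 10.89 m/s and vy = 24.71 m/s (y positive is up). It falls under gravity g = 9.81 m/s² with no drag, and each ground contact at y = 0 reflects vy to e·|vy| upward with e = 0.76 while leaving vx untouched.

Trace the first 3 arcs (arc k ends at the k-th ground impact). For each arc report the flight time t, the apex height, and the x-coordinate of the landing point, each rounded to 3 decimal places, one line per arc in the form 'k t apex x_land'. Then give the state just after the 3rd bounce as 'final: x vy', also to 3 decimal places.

Arc 1: start y=11.390, vy=24.710 → t=5.463, apex=42.510, x_land=59.490, impact vy=-28.880
  bounce: vy ← 0.76·28.880 = 21.949
Arc 2: start y=0.000, vy=21.949 → t=4.475, apex=24.554, x_land=108.220, impact vy=-21.949
  bounce: vy ← 0.76·21.949 = 16.681
Arc 3: start y=0.000, vy=16.681 → t=3.401, apex=14.182, x_land=145.255, impact vy=-16.681
  bounce: vy ← 0.76·16.681 = 12.678

1 5.463 42.510 59.490
2 4.475 24.554 108.220
3 3.401 14.182 145.255
final: 145.255 12.678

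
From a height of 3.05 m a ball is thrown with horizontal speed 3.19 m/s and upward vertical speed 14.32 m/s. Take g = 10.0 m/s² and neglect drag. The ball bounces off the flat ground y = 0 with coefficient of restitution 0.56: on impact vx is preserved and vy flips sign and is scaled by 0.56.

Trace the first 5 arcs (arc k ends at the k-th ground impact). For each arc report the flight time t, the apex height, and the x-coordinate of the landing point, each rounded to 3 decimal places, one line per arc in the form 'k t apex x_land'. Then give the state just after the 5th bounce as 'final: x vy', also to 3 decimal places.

1 3.063 13.303 9.771
2 1.827 4.172 15.599
3 1.023 1.308 18.863
4 0.573 0.410 20.690
5 0.321 0.129 21.714
final: 21.714 0.898

Arc 1: start y=3.050, vy=14.320 → t=3.063, apex=13.303, x_land=9.771, impact vy=-16.311
  bounce: vy ← 0.56·16.311 = 9.134
Arc 2: start y=0.000, vy=9.134 → t=1.827, apex=4.172, x_land=15.599, impact vy=-9.134
  bounce: vy ← 0.56·9.134 = 5.115
Arc 3: start y=0.000, vy=5.115 → t=1.023, apex=1.308, x_land=18.863, impact vy=-5.115
  bounce: vy ← 0.56·5.115 = 2.865
Arc 4: start y=0.000, vy=2.865 → t=0.573, apex=0.410, x_land=20.690, impact vy=-2.865
  bounce: vy ← 0.56·2.865 = 1.604
Arc 5: start y=0.000, vy=1.604 → t=0.321, apex=0.129, x_land=21.714, impact vy=-1.604
  bounce: vy ← 0.56·1.604 = 0.898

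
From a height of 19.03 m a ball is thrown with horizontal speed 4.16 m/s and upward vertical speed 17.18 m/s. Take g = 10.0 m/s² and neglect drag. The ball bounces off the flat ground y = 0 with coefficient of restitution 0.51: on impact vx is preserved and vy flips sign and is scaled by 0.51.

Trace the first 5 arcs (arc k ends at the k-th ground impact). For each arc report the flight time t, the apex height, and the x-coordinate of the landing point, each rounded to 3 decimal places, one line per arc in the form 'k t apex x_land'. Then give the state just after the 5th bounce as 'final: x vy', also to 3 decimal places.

1 4.318 33.788 17.961
2 2.652 8.788 28.991
3 1.352 2.286 34.617
4 0.690 0.595 37.486
5 0.352 0.155 38.949
final: 38.949 0.897

Arc 1: start y=19.030, vy=17.180 → t=4.318, apex=33.788, x_land=17.961, impact vy=-25.995
  bounce: vy ← 0.51·25.995 = 13.258
Arc 2: start y=0.000, vy=13.258 → t=2.652, apex=8.788, x_land=28.991, impact vy=-13.258
  bounce: vy ← 0.51·13.258 = 6.761
Arc 3: start y=0.000, vy=6.761 → t=1.352, apex=2.286, x_land=34.617, impact vy=-6.761
  bounce: vy ← 0.51·6.761 = 3.448
Arc 4: start y=0.000, vy=3.448 → t=0.690, apex=0.595, x_land=37.486, impact vy=-3.448
  bounce: vy ← 0.51·3.448 = 1.759
Arc 5: start y=0.000, vy=1.759 → t=0.352, apex=0.155, x_land=38.949, impact vy=-1.759
  bounce: vy ← 0.51·1.759 = 0.897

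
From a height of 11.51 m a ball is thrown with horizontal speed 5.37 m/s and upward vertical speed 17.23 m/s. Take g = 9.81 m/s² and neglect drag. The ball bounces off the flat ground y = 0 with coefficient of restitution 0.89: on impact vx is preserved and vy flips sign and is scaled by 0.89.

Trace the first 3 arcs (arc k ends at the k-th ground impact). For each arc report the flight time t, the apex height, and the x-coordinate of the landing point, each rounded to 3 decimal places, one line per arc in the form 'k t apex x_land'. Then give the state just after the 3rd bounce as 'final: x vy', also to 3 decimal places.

1 4.087 26.641 21.947
2 4.148 21.102 44.223
3 3.692 16.715 64.050
final: 64.050 16.117

Arc 1: start y=11.510, vy=17.230 → t=4.087, apex=26.641, x_land=21.947, impact vy=-22.863
  bounce: vy ← 0.89·22.863 = 20.348
Arc 2: start y=0.000, vy=20.348 → t=4.148, apex=21.102, x_land=44.223, impact vy=-20.348
  bounce: vy ← 0.89·20.348 = 18.109
Arc 3: start y=0.000, vy=18.109 → t=3.692, apex=16.715, x_land=64.050, impact vy=-18.109
  bounce: vy ← 0.89·18.109 = 16.117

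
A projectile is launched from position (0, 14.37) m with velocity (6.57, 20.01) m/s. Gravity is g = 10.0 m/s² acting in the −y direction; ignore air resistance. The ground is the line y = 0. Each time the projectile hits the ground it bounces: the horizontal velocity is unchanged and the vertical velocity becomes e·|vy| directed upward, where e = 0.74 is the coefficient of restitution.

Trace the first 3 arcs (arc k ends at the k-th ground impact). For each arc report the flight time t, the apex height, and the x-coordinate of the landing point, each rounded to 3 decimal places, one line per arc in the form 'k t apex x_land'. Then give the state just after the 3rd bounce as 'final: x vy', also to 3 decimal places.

1 4.624 34.390 30.377
2 3.881 18.832 55.878
3 2.872 10.312 74.749
final: 74.749 10.627

Arc 1: start y=14.370, vy=20.010 → t=4.624, apex=34.390, x_land=30.377, impact vy=-26.226
  bounce: vy ← 0.74·26.226 = 19.407
Arc 2: start y=0.000, vy=19.407 → t=3.881, apex=18.832, x_land=55.878, impact vy=-19.407
  bounce: vy ← 0.74·19.407 = 14.361
Arc 3: start y=0.000, vy=14.361 → t=2.872, apex=10.312, x_land=74.749, impact vy=-14.361
  bounce: vy ← 0.74·14.361 = 10.627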